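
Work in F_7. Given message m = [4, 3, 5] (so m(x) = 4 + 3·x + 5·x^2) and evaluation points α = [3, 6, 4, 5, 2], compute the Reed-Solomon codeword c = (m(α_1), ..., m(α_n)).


c = [2, 6, 5, 4, 2]

Message polynomial: m(x) = 4 + 3·x + 5·x^2 (mod 7).
For each evaluation point α_i, compute m(α_i) mod 7:
  α_1 = 3: Horner steps 5 → 4 → 2, so m(3) = 2.
  α_2 = 6: Horner steps 5 → 5 → 6, so m(6) = 6.
  α_3 = 4: Horner steps 5 → 2 → 5, so m(4) = 5.
  α_4 = 5: Horner steps 5 → 0 → 4, so m(5) = 4.
  α_5 = 2: Horner steps 5 → 6 → 2, so m(2) = 2.
Codeword c = [2, 6, 5, 4, 2] ∈ F_7^5.


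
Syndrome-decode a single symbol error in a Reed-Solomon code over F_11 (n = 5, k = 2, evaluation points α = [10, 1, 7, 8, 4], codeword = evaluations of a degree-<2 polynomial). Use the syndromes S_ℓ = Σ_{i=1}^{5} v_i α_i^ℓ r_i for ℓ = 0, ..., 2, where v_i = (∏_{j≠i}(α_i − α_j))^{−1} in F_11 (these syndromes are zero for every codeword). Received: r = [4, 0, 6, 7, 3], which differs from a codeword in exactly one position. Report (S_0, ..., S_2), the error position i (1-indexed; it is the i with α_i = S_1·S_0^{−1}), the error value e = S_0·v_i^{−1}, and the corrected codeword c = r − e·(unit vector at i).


S = (10, 1, 10), error at position 1, error magnitude e = 6, c = [9, 0, 6, 7, 3].

Step 1: column multipliers v_i = (∏_{j≠i}(α_i − α_j))^{−1} mod 11.
  i = 1 (α = 10): (10−1)(10−7)(10−8)(10−4) = 9·3·2·6 = 324 ≡ 5, so v_1 = 5^{−1} = 9 (mod 11).
  i = 2 (α = 1): (1−10)(1−7)(1−8)(1−4) = (−9)·(−6)·(−7)·(−3) = 1134 ≡ 1, so v_2 = 1^{−1} = 1 (mod 11).
  i = 3 (α = 7): (7−10)(7−1)(7−8)(7−4) = (−3)·6·(−1)·3 = 54 ≡ 10, so v_3 = 10^{−1} = 10 (mod 11).
  i = 4 (α = 8): (8−10)(8−1)(8−7)(8−4) = (−2)·7·1·4 = −56 ≡ 10, so v_4 = 10^{−1} = 10 (mod 11).
  i = 5 (α = 4): (4−10)(4−1)(4−7)(4−8) = (−6)·3·(−3)·(−4) = −216 ≡ 4, so v_5 = 4^{−1} = 3 (mod 11).
  v = [9, 1, 10, 10, 3].
Step 2: syndromes of r = [4, 0, 6, 7, 3] (all sums mod 11).
  S_0 = Σ v_i r_i = 9·4 + 1·0 + 10·6 + 10·7 + 3·3 = 175 ≡ 10.
  S_1 = Σ v_i α_i r_i = 9·10·4 + 1·1·0 + 10·7·6 + 10·8·7 + 3·4·3 = 1376 ≡ 1.
  α_i^2 mod 11 = [1, 1, 5, 9, 5].
  S_2 = Σ v_i α_i^2 r_i = 9·1·4 + 1·1·0 + 10·5·6 + 10·9·7 + 3·5·3 = 1011 ≡ 10.
  S = (10, 1, 10) ≠ 0, so r is not a codeword (an error is present).
Step 3: locate the error. For a single error e at position i, S_ℓ = v_i·e·α_i^ℓ, so α_err = S_1/S_0.
  S_0^{−1} = 10^{−1} = 10 (mod 11), so α_err = 1·10 = 10 ≡ 10 = α_1. Error position i = 1.
  Consistency check: S_2/S_1 = 10·1 = 10 ≡ 10 = α_err ✓ (single-error assumption holds).
Step 4: error magnitude e = S_0/v_1 = S_0·∏_{j≠1}(α_1 − α_j) = 10·5 = 50 ≡ 6 (mod 11).
Step 5: correct position 1: c_1 = r_1 − e = 4 − 6 ≡ 9 (mod 11). Hence c = [9, 0, 6, 7, 3].
  Check: interpolating c through the α_i gives m(x) = 10 + 1·x (degree < 2) with m(α_i) = c_i for every i, so c is indeed a codeword.


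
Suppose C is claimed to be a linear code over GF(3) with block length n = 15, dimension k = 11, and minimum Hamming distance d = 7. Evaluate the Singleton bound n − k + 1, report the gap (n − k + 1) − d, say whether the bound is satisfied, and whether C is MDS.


Singleton RHS = n − k + 1 = 5, slack = -2, bound violated (no such code; not MDS).

Singleton bound: d ≤ n − k + 1.
Here n = 15, k = 11, so n − k + 1 = 5.
Given d = 7, check d ≤ 5: NO.
Slack = (n − k + 1) − d = -2.
The slack is negative: d = 7 exceeds n − k + 1 = 5 by 2, so the Singleton bound is violated and no linear [15, 11, 7]_3 code can exist. In particular it is not MDS (MDS requires d = n − k + 1 exactly).
Description: the claimed parameters are [15, 11, 7]_3; such a code would be impossible (violates the Singleton bound).


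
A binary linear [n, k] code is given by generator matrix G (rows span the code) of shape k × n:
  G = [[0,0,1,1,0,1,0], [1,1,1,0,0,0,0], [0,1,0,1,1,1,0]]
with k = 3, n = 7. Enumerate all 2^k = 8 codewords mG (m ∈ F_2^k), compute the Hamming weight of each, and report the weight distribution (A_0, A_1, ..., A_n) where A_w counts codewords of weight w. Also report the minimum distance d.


Weight distribution: A_0 = 1, A_2 = 1, A_3 = 3, A_4 = 2, A_5 = 1. Minimum distance d = 2.

Enumerate all 2^3 = 8 messages m ∈ F_2^3.
For each, compute codeword c = mG in F_2^7, then tally its weight.
  m = 000 → c = 0000000, weight = 0.
  m = 100 → c = 0011010, weight = 3.
  m = 010 → c = 1110000, weight = 3.
  m = 110 → c = 1101010, weight = 4.
  m = 001 → c = 0101110, weight = 4.
  m = 101 → c = 0110100, weight = 3.
  m = 011 → c = 1011110, weight = 5.
  m = 111 → c = 1000100, weight = 2.
Tally weights:
  weight 0: 1 codewords.
  weight 2: 1 codewords.
  weight 3: 3 codewords.
  weight 4: 2 codewords.
  weight 5: 1 codewords.
Minimum distance d = smallest w > 0 with A_w > 0 = 2.
Sanity: Σ A_w = 8 = 2^3 = 8 ✓.


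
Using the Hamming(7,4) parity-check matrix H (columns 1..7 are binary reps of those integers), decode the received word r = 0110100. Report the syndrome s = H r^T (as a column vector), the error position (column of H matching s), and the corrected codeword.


s = (1, 0, 0)^T, error position = 4, corrected codeword c = 0111100

Compute s = H r^T mod 2 one row at a time:
  s_1 = 0 + 1 + 0 + 0 = 1 ≡ 1 (mod 2).
  s_2 = 1 + 1 + 0 + 0 = 2 ≡ 0 (mod 2).
  s_3 = 0 + 1 + 1 + 0 = 2 ≡ 0 (mod 2).
s = (1, 0, 0)^T — this equals column 4 of H (binary 100), so error is at position 4.
Correct: flip bit 4 of r = 0110100 to get c = 0111100.


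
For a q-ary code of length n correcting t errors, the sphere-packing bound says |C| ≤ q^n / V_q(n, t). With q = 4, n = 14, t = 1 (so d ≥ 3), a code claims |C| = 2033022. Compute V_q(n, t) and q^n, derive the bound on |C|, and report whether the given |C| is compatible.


V_q(n, t) = 43, q^n = 268435456, Hamming bound = 6242685, |C| = 2033022 ≤ bound (satisfied).

Step 1: Compute V_q(n, t) = Σ_{j=0}^1 C(n, j) (q−1)^j.
  j = 0: C(14,0)·(3)^0 = 1·1 = 1.
  j = 1: C(14,1)·(3)^1 = 14·3 = 42.
  V_q(n, t) = 1 + 42 = 43.
Step 2: q^n = 4^14 = 268435456.
Step 3: Hamming bound ⌊q^n / V_q(n,t)⌋ = ⌊268435456/43⌋ = 6242685.
Step 4: Compare |C| = 2033022 to 6242685: satisfied.
The claimed |C| lies below the Hamming bound.


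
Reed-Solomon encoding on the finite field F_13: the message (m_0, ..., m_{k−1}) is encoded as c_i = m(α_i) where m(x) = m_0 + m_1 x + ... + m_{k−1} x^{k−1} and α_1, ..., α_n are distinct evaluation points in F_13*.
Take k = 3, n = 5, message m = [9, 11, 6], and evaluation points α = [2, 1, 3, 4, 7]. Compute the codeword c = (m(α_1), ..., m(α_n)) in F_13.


c = [3, 0, 5, 6, 3]

Message polynomial: m(x) = 9 + 11·x + 6·x^2 (mod 13).
For each evaluation point α_i, compute m(α_i) mod 13:
  α_1 = 2: Horner steps 6 → 10 → 3, so m(2) = 3.
  α_2 = 1: Horner steps 6 → 4 → 0, so m(1) = 0.
  α_3 = 3: Horner steps 6 → 3 → 5, so m(3) = 5.
  α_4 = 4: Horner steps 6 → 9 → 6, so m(4) = 6.
  α_5 = 7: Horner steps 6 → 1 → 3, so m(7) = 3.
Codeword c = [3, 0, 5, 6, 3] ∈ F_13^5.


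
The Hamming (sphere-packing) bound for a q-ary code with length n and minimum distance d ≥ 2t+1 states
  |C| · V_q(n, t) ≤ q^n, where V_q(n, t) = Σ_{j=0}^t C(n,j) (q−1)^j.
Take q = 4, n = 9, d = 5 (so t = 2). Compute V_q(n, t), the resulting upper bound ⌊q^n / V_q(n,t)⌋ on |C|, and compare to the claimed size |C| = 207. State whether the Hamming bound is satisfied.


V_q(n, t) = 352, q^n = 262144, Hamming bound = 744, |C| = 207 ≤ bound (satisfied).

Step 1: Compute V_q(n, t) = Σ_{j=0}^2 C(n, j) (q−1)^j.
  j = 0: C(9,0)·(3)^0 = 1·1 = 1.
  j = 1: C(9,1)·(3)^1 = 9·3 = 27.
  j = 2: C(9,2)·(3)^2 = 36·9 = 324.
  V_q(n, t) = 1 + 27 + 324 = 352.
Step 2: q^n = 4^9 = 262144.
Step 3: Hamming bound ⌊q^n / V_q(n,t)⌋ = ⌊262144/352⌋ = 744.
Step 4: Compare |C| = 207 to 744: satisfied.
The claimed |C| lies below the Hamming bound.


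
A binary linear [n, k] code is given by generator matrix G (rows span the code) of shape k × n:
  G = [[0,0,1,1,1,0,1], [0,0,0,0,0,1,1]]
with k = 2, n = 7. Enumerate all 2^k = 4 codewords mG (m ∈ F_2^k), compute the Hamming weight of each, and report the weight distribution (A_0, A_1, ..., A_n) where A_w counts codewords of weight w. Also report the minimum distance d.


Weight distribution: A_0 = 1, A_2 = 1, A_4 = 2. Minimum distance d = 2.

Enumerate all 2^2 = 4 messages m ∈ F_2^2.
For each, compute codeword c = mG in F_2^7, then tally its weight.
  m = 00 → c = 0000000, weight = 0.
  m = 10 → c = 0011101, weight = 4.
  m = 01 → c = 0000011, weight = 2.
  m = 11 → c = 0011110, weight = 4.
Tally weights:
  weight 0: 1 codewords.
  weight 2: 1 codewords.
  weight 4: 2 codewords.
Minimum distance d = smallest w > 0 with A_w > 0 = 2.
Sanity: Σ A_w = 4 = 2^2 = 4 ✓.


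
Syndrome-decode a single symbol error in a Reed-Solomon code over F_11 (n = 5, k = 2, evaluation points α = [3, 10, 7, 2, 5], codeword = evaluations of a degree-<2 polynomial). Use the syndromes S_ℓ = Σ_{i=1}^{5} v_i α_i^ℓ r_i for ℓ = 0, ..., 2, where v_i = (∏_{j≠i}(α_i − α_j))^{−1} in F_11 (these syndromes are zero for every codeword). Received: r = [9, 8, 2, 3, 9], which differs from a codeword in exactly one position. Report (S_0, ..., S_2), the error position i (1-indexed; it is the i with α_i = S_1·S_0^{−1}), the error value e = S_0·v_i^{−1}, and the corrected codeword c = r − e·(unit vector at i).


S = (7, 10, 8), error at position 1, error magnitude e = 4, c = [5, 8, 2, 3, 9].

Step 1: column multipliers v_i = (∏_{j≠i}(α_i − α_j))^{−1} mod 11.
  i = 1 (α = 3): (3−10)(3−7)(3−2)(3−5) = (−7)·(−4)·1·(−2) = −56 ≡ 10, so v_1 = 10^{−1} = 10 (mod 11).
  i = 2 (α = 10): (10−3)(10−7)(10−2)(10−5) = 7·3·8·5 = 840 ≡ 4, so v_2 = 4^{−1} = 3 (mod 11).
  i = 3 (α = 7): (7−3)(7−10)(7−2)(7−5) = 4·(−3)·5·2 = −120 ≡ 1, so v_3 = 1^{−1} = 1 (mod 11).
  i = 4 (α = 2): (2−3)(2−10)(2−7)(2−5) = (−1)·(−8)·(−5)·(−3) = 120 ≡ 10, so v_4 = 10^{−1} = 10 (mod 11).
  i = 5 (α = 5): (5−3)(5−10)(5−7)(5−2) = 2·(−5)·(−2)·3 = 60 ≡ 5, so v_5 = 5^{−1} = 9 (mod 11).
  v = [10, 3, 1, 10, 9].
Step 2: syndromes of r = [9, 8, 2, 3, 9] (all sums mod 11).
  S_0 = Σ v_i r_i = 10·9 + 3·8 + 1·2 + 10·3 + 9·9 = 227 ≡ 7.
  S_1 = Σ v_i α_i r_i = 10·3·9 + 3·10·8 + 1·7·2 + 10·2·3 + 9·5·9 = 989 ≡ 10.
  α_i^2 mod 11 = [9, 1, 5, 4, 3].
  S_2 = Σ v_i α_i^2 r_i = 10·9·9 + 3·1·8 + 1·5·2 + 10·4·3 + 9·3·9 = 1207 ≡ 8.
  S = (7, 10, 8) ≠ 0, so r is not a codeword (an error is present).
Step 3: locate the error. For a single error e at position i, S_ℓ = v_i·e·α_i^ℓ, so α_err = S_1/S_0.
  S_0^{−1} = 7^{−1} = 8 (mod 11), so α_err = 10·8 = 80 ≡ 3 = α_1. Error position i = 1.
  Consistency check: S_2/S_1 = 8·10 = 80 ≡ 3 = α_err ✓ (single-error assumption holds).
Step 4: error magnitude e = S_0/v_1 = S_0·∏_{j≠1}(α_1 − α_j) = 7·10 = 70 ≡ 4 (mod 11).
Step 5: correct position 1: c_1 = r_1 − e = 9 − 4 ≡ 5 (mod 11). Hence c = [5, 8, 2, 3, 9].
  Check: interpolating c through the α_i gives m(x) = 10 + 2·x (degree < 2) with m(α_i) = c_i for every i, so c is indeed a codeword.


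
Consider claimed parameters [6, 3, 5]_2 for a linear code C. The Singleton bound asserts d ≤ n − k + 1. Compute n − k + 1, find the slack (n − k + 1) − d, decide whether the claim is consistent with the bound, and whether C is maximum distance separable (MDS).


Singleton RHS = n − k + 1 = 4, slack = -1, bound violated (no such code; not MDS).

Singleton bound: d ≤ n − k + 1.
Here n = 6, k = 3, so n − k + 1 = 4.
Given d = 5, check d ≤ 4: NO.
Slack = (n − k + 1) − d = -1.
The slack is negative: d = 5 exceeds n − k + 1 = 4 by 1, so the Singleton bound is violated and no linear [6, 3, 5]_2 code can exist. In particular it is not MDS (MDS requires d = n − k + 1 exactly).
Description: the claimed parameters are [6, 3, 5]_2; such a code would be impossible (violates the Singleton bound).


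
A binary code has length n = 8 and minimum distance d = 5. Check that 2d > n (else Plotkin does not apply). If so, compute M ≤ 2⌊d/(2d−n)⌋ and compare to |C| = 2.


Plotkin bound M ≤ 4; given |C| = 2 ≤ bound (satisfied).

Check applicability: 2d = 10, n = 8.
2d − n = 2 > 0, so Plotkin applies.
Compute d/(2d−n) = 5/2 ≈ 2.5000.
⌊d/(2d−n)⌋ = 2.
Plotkin bound: M ≤ 2·2 = 4.
Given |C| = 2, check: satisfied.
This |C| is below the Plotkin bound.


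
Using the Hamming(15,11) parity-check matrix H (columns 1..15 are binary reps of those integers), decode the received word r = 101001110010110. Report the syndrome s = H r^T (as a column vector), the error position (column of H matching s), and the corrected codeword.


s = (0, 0, 1, 1)^T, error position = 3, corrected codeword c = 100001110010110

Compute s = H r^T mod 2 one row at a time:
  s_1 = 1 + 0 + 0 + 1 + 0 + 1 + 1 + 0 = 4 ≡ 0 (mod 2).
  s_2 = 0 + 0 + 1 + 1 + 0 + 1 + 1 + 0 = 4 ≡ 0 (mod 2).
  s_3 = 0 + 1 + 1 + 1 + 0 + 1 + 1 + 0 = 5 ≡ 1 (mod 2).
  s_4 = 1 + 1 + 0 + 1 + 0 + 1 + 1 + 0 = 5 ≡ 1 (mod 2).
s = (0, 0, 1, 1)^T — this equals column 3 of H (binary 0011), so error is at position 3.
Correct: flip bit 3 of r = 101001110010110 to get c = 100001110010110.


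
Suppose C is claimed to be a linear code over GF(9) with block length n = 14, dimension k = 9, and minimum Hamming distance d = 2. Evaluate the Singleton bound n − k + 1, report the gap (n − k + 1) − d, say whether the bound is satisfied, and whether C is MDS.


Singleton RHS = n − k + 1 = 6, slack = 4, bound satisfied, not MDS.

Singleton bound: d ≤ n − k + 1.
Here n = 14, k = 9, so n − k + 1 = 6.
Given d = 2, check d ≤ 6: YES.
Slack = (n − k + 1) − d = 4.
The code is NOT MDS (slack = 4 > 0).
Description: the claimed parameters are [14, 9, 2]_9; such a code would be non-MDS.


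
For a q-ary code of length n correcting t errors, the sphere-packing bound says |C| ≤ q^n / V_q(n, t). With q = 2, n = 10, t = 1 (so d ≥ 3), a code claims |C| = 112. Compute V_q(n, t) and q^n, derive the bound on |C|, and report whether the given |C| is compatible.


V_q(n, t) = 11, q^n = 1024, Hamming bound = 93, |C| = 112 > bound (violated).

Step 1: Compute V_q(n, t) = Σ_{j=0}^1 C(n, j) (q−1)^j.
  j = 0: C(10,0)·(1)^0 = 1·1 = 1.
  j = 1: C(10,1)·(1)^1 = 10·1 = 10.
  V_q(n, t) = 1 + 10 = 11.
Step 2: q^n = 2^10 = 1024.
Step 3: Hamming bound ⌊q^n / V_q(n,t)⌋ = ⌊1024/11⌋ = 93.
Step 4: Compare |C| = 112 to 93: violated.
The claimed |C| lies above the Hamming bound, so no 2-ary code of length 10 with d ≥ 3 can have 112 codewords.


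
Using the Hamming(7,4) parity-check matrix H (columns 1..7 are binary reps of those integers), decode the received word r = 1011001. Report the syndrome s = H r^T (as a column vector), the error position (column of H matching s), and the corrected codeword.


s = (0, 0, 1)^T, error position = 1, corrected codeword c = 0011001

Compute s = H r^T mod 2 one row at a time:
  s_1 = 1 + 0 + 0 + 1 = 2 ≡ 0 (mod 2).
  s_2 = 0 + 1 + 0 + 1 = 2 ≡ 0 (mod 2).
  s_3 = 1 + 1 + 0 + 1 = 3 ≡ 1 (mod 2).
s = (0, 0, 1)^T — this equals column 1 of H (binary 001), so error is at position 1.
Correct: flip bit 1 of r = 1011001 to get c = 0011001.


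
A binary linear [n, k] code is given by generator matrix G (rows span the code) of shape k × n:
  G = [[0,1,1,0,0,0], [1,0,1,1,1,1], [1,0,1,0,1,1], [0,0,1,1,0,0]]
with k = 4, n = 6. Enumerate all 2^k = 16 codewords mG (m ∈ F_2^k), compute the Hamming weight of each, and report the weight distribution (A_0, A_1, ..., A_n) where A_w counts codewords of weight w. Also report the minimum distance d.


Weight distribution: A_0 = 1, A_1 = 3, A_2 = 3, A_3 = 2, A_4 = 3, A_5 = 3, A_6 = 1. Minimum distance d = 1.

Enumerate all 2^4 = 16 messages m ∈ F_2^4.
For each, compute codeword c = mG in F_2^6, then tally its weight.
  m = 0000 → c = 000000, weight = 0.
  m = 1000 → c = 011000, weight = 2.
  m = 0100 → c = 101111, weight = 5.
  m = 1100 → c = 110111, weight = 5.
  m = 0010 → c = 101011, weight = 4.
  m = 1010 → c = 110011, weight = 4.
  m = 0110 → c = 000100, weight = 1.
  m = 1110 → c = 011100, weight = 3.
  m = 0001 → c = 001100, weight = 2.
  m = 1001 → c = 010100, weight = 2.
  m = 0101 → c = 100011, weight = 3.
  m = 1101 → c = 111011, weight = 5.
  m = 0011 → c = 100111, weight = 4.
  m = 1011 → c = 111111, weight = 6.
  m = 0111 → c = 001000, weight = 1.
  m = 1111 → c = 010000, weight = 1.
Tally weights:
  weight 0: 1 codewords.
  weight 1: 3 codewords.
  weight 2: 3 codewords.
  weight 3: 2 codewords.
  weight 4: 3 codewords.
  weight 5: 3 codewords.
  weight 6: 1 codewords.
Minimum distance d = smallest w > 0 with A_w > 0 = 1.
Sanity: Σ A_w = 16 = 2^4 = 16 ✓.


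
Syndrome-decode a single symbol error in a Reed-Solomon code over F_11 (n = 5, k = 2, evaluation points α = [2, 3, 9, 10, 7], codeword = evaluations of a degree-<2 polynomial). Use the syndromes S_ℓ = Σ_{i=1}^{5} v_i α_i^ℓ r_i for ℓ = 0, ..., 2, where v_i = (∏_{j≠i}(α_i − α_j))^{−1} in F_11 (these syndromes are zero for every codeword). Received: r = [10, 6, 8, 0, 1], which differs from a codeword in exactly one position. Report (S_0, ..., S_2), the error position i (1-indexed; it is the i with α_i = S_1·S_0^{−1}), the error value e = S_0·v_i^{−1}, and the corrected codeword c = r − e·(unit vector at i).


S = (1, 9, 4), error at position 3, error magnitude e = 4, c = [10, 6, 4, 0, 1].

Step 1: column multipliers v_i = (∏_{j≠i}(α_i − α_j))^{−1} mod 11.
  i = 1 (α = 2): (2−3)(2−9)(2−10)(2−7) = (−1)·(−7)·(−8)·(−5) = 280 ≡ 5, so v_1 = 5^{−1} = 9 (mod 11).
  i = 2 (α = 3): (3−2)(3−9)(3−10)(3−7) = 1·(−6)·(−7)·(−4) = −168 ≡ 8, so v_2 = 8^{−1} = 7 (mod 11).
  i = 3 (α = 9): (9−2)(9−3)(9−10)(9−7) = 7·6·(−1)·2 = −84 ≡ 4, so v_3 = 4^{−1} = 3 (mod 11).
  i = 4 (α = 10): (10−2)(10−3)(10−9)(10−7) = 8·7·1·3 = 168 ≡ 3, so v_4 = 3^{−1} = 4 (mod 11).
  i = 5 (α = 7): (7−2)(7−3)(7−9)(7−10) = 5·4·(−2)·(−3) = 120 ≡ 10, so v_5 = 10^{−1} = 10 (mod 11).
  v = [9, 7, 3, 4, 10].
Step 2: syndromes of r = [10, 6, 8, 0, 1] (all sums mod 11).
  S_0 = Σ v_i r_i = 9·10 + 7·6 + 3·8 + 4·0 + 10·1 = 166 ≡ 1.
  S_1 = Σ v_i α_i r_i = 9·2·10 + 7·3·6 + 3·9·8 + 4·10·0 + 10·7·1 = 592 ≡ 9.
  α_i^2 mod 11 = [4, 9, 4, 1, 5].
  S_2 = Σ v_i α_i^2 r_i = 9·4·10 + 7·9·6 + 3·4·8 + 4·1·0 + 10·5·1 = 884 ≡ 4.
  S = (1, 9, 4) ≠ 0, so r is not a codeword (an error is present).
Step 3: locate the error. For a single error e at position i, S_ℓ = v_i·e·α_i^ℓ, so α_err = S_1/S_0.
  S_0^{−1} = 1^{−1} = 1 (mod 11), so α_err = 9·1 = 9 ≡ 9 = α_3. Error position i = 3.
  Consistency check: S_2/S_1 = 4·5 = 20 ≡ 9 = α_err ✓ (single-error assumption holds).
Step 4: error magnitude e = S_0/v_3 = S_0·∏_{j≠3}(α_3 − α_j) = 1·4 = 4 ≡ 4 (mod 11).
Step 5: correct position 3: c_3 = r_3 − e = 8 − 4 ≡ 4 (mod 11). Hence c = [10, 6, 4, 0, 1].
  Check: interpolating c through the α_i gives m(x) = 7 + 7·x (degree < 2) with m(α_i) = c_i for every i, so c is indeed a codeword.


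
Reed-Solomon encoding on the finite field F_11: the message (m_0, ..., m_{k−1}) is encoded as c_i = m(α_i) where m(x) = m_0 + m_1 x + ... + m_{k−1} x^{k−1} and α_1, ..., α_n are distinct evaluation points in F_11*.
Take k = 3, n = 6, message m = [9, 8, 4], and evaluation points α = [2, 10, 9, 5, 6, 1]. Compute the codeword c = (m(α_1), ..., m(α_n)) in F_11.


c = [8, 5, 9, 6, 3, 10]

Message polynomial: m(x) = 9 + 8·x + 4·x^2 (mod 11).
For each evaluation point α_i, compute m(α_i) mod 11:
  α_1 = 2: Horner steps 4 → 5 → 8, so m(2) = 8.
  α_2 = 10: Horner steps 4 → 4 → 5, so m(10) = 5.
  α_3 = 9: Horner steps 4 → 0 → 9, so m(9) = 9.
  α_4 = 5: Horner steps 4 → 6 → 6, so m(5) = 6.
  α_5 = 6: Horner steps 4 → 10 → 3, so m(6) = 3.
  α_6 = 1: Horner steps 4 → 1 → 10, so m(1) = 10.
Codeword c = [8, 5, 9, 6, 3, 10] ∈ F_11^6.


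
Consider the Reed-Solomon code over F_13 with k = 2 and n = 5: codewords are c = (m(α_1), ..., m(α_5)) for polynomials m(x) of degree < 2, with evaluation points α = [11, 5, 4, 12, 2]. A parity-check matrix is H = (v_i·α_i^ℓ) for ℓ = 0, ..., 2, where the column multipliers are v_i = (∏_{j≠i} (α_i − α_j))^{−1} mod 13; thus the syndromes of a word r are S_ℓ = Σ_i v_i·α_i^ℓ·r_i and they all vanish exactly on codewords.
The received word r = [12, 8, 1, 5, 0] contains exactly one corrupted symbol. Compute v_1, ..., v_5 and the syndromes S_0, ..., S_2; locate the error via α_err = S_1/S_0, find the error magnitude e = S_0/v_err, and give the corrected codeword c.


S = (12, 2, 9), error at position 1, error magnitude e = 1, c = [11, 8, 1, 5, 0].

Step 1: column multipliers v_i = (∏_{j≠i}(α_i − α_j))^{−1} mod 13.
  i = 1 (α = 11): (11−5)(11−4)(11−12)(11−2) = 6·7·(−1)·9 = −378 ≡ 12, so v_1 = 12^{−1} = 12 (mod 13).
  i = 2 (α = 5): (5−11)(5−4)(5−12)(5−2) = (−6)·1·(−7)·3 = 126 ≡ 9, so v_2 = 9^{−1} = 3 (mod 13).
  i = 3 (α = 4): (4−11)(4−5)(4−12)(4−2) = (−7)·(−1)·(−8)·2 = −112 ≡ 5, so v_3 = 5^{−1} = 8 (mod 13).
  i = 4 (α = 12): (12−11)(12−5)(12−4)(12−2) = 1·7·8·10 = 560 ≡ 1, so v_4 = 1^{−1} = 1 (mod 13).
  i = 5 (α = 2): (2−11)(2−5)(2−4)(2−12) = (−9)·(−3)·(−2)·(−10) = 540 ≡ 7, so v_5 = 7^{−1} = 2 (mod 13).
  v = [12, 3, 8, 1, 2].
Step 2: syndromes of r = [12, 8, 1, 5, 0] (all sums mod 13).
  S_0 = Σ v_i r_i = 12·12 + 3·8 + 8·1 + 1·5 + 2·0 = 181 ≡ 12.
  S_1 = Σ v_i α_i r_i = 12·11·12 + 3·5·8 + 8·4·1 + 1·12·5 + 2·2·0 = 1796 ≡ 2.
  α_i^2 mod 13 = [4, 12, 3, 1, 4].
  S_2 = Σ v_i α_i^2 r_i = 12·4·12 + 3·12·8 + 8·3·1 + 1·1·5 + 2·4·0 = 893 ≡ 9.
  S = (12, 2, 9) ≠ 0, so r is not a codeword (an error is present).
Step 3: locate the error. For a single error e at position i, S_ℓ = v_i·e·α_i^ℓ, so α_err = S_1/S_0.
  S_0^{−1} = 12^{−1} = 12 (mod 13), so α_err = 2·12 = 24 ≡ 11 = α_1. Error position i = 1.
  Consistency check: S_2/S_1 = 9·7 = 63 ≡ 11 = α_err ✓ (single-error assumption holds).
Step 4: error magnitude e = S_0/v_1 = S_0·∏_{j≠1}(α_1 − α_j) = 12·12 = 144 ≡ 1 (mod 13).
Step 5: correct position 1: c_1 = r_1 − e = 12 − 1 ≡ 11 (mod 13). Hence c = [11, 8, 1, 5, 0].
  Check: interpolating c through the α_i gives m(x) = 12 + 7·x (degree < 2) with m(α_i) = c_i for every i, so c is indeed a codeword.


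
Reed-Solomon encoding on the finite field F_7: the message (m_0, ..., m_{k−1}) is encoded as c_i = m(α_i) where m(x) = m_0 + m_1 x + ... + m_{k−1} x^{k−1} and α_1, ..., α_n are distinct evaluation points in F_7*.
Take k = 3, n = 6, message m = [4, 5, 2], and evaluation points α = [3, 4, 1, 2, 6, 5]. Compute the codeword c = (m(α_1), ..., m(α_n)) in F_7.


c = [2, 0, 4, 1, 1, 2]

Message polynomial: m(x) = 4 + 5·x + 2·x^2 (mod 7).
For each evaluation point α_i, compute m(α_i) mod 7:
  α_1 = 3: Horner steps 2 → 4 → 2, so m(3) = 2.
  α_2 = 4: Horner steps 2 → 6 → 0, so m(4) = 0.
  α_3 = 1: Horner steps 2 → 0 → 4, so m(1) = 4.
  α_4 = 2: Horner steps 2 → 2 → 1, so m(2) = 1.
  α_5 = 6: Horner steps 2 → 3 → 1, so m(6) = 1.
  α_6 = 5: Horner steps 2 → 1 → 2, so m(5) = 2.
Codeword c = [2, 0, 4, 1, 1, 2] ∈ F_7^6.


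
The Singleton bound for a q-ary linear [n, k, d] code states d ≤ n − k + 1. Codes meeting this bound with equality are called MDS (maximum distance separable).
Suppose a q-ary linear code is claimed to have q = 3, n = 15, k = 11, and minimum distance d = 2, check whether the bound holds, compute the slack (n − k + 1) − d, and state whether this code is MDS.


Singleton RHS = n − k + 1 = 5, slack = 3, bound satisfied, not MDS.

Singleton bound: d ≤ n − k + 1.
Here n = 15, k = 11, so n − k + 1 = 5.
Given d = 2, check d ≤ 5: YES.
Slack = (n − k + 1) − d = 3.
The code is NOT MDS (slack = 3 > 0).
Description: the claimed parameters are [15, 11, 2]_3; such a code would be non-MDS.


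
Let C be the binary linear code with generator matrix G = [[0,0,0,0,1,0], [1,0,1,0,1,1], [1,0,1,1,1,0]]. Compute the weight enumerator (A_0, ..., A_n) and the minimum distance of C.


Weight distribution: A_0 = 1, A_1 = 1, A_2 = 1, A_3 = 3, A_4 = 2. Minimum distance d = 1.

Enumerate all 2^3 = 8 messages m ∈ F_2^3.
For each, compute codeword c = mG in F_2^6, then tally its weight.
  m = 000 → c = 000000, weight = 0.
  m = 100 → c = 000010, weight = 1.
  m = 010 → c = 101011, weight = 4.
  m = 110 → c = 101001, weight = 3.
  m = 001 → c = 101110, weight = 4.
  m = 101 → c = 101100, weight = 3.
  m = 011 → c = 000101, weight = 2.
  m = 111 → c = 000111, weight = 3.
Tally weights:
  weight 0: 1 codewords.
  weight 1: 1 codewords.
  weight 2: 1 codewords.
  weight 3: 3 codewords.
  weight 4: 2 codewords.
Minimum distance d = smallest w > 0 with A_w > 0 = 1.
Sanity: Σ A_w = 8 = 2^3 = 8 ✓.


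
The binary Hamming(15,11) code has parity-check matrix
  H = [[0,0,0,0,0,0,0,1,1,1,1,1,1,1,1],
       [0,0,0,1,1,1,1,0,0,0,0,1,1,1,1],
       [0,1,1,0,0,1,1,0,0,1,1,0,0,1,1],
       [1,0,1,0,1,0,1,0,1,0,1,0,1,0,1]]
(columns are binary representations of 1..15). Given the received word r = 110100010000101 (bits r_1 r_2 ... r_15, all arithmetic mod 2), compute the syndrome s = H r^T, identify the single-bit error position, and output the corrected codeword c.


s = (1, 1, 0, 1)^T, error position = 13, corrected codeword c = 110100010000001

Compute s = H r^T mod 2 one row at a time:
  s_1 = 1 + 0 + 0 + 0 + 0 + 1 + 0 + 1 = 3 ≡ 1 (mod 2).
  s_2 = 1 + 0 + 0 + 0 + 0 + 1 + 0 + 1 = 3 ≡ 1 (mod 2).
  s_3 = 1 + 0 + 0 + 0 + 0 + 0 + 0 + 1 = 2 ≡ 0 (mod 2).
  s_4 = 1 + 0 + 0 + 0 + 0 + 0 + 1 + 1 = 3 ≡ 1 (mod 2).
s = (1, 1, 0, 1)^T — this equals column 13 of H (binary 1101), so error is at position 13.
Correct: flip bit 13 of r = 110100010000101 to get c = 110100010000001.


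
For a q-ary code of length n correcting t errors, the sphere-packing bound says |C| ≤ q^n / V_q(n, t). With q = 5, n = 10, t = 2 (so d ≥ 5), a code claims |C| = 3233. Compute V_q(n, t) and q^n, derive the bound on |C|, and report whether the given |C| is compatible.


V_q(n, t) = 761, q^n = 9765625, Hamming bound = 12832, |C| = 3233 ≤ bound (satisfied).

Step 1: Compute V_q(n, t) = Σ_{j=0}^2 C(n, j) (q−1)^j.
  j = 0: C(10,0)·(4)^0 = 1·1 = 1.
  j = 1: C(10,1)·(4)^1 = 10·4 = 40.
  j = 2: C(10,2)·(4)^2 = 45·16 = 720.
  V_q(n, t) = 1 + 40 + 720 = 761.
Step 2: q^n = 5^10 = 9765625.
Step 3: Hamming bound ⌊q^n / V_q(n,t)⌋ = ⌊9765625/761⌋ = 12832.
Step 4: Compare |C| = 3233 to 12832: satisfied.
The claimed |C| lies below the Hamming bound.


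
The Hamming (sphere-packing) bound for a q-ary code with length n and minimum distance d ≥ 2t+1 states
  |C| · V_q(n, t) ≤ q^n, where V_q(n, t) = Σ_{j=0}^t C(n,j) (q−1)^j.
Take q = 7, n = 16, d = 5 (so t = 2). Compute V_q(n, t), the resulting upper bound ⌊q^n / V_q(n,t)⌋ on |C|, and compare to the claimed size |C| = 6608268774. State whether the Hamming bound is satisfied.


V_q(n, t) = 4417, q^n = 33232930569601, Hamming bound = 7523869270, |C| = 6608268774 ≤ bound (satisfied).

Step 1: Compute V_q(n, t) = Σ_{j=0}^2 C(n, j) (q−1)^j.
  j = 0: C(16,0)·(6)^0 = 1·1 = 1.
  j = 1: C(16,1)·(6)^1 = 16·6 = 96.
  j = 2: C(16,2)·(6)^2 = 120·36 = 4320.
  V_q(n, t) = 1 + 96 + 4320 = 4417.
Step 2: q^n = 7^16 = 33232930569601.
Step 3: Hamming bound ⌊q^n / V_q(n,t)⌋ = ⌊33232930569601/4417⌋ = 7523869270.
Step 4: Compare |C| = 6608268774 to 7523869270: satisfied.
The claimed |C| lies below the Hamming bound.


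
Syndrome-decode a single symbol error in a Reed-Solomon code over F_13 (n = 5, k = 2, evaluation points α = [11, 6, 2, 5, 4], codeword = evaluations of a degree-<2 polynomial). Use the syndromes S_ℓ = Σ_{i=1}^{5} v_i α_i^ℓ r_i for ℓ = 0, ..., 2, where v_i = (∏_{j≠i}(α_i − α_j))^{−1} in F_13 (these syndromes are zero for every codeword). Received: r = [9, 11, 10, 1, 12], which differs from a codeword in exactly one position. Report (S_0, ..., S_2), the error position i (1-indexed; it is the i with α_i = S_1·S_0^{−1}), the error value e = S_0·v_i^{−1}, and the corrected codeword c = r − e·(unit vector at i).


S = (9, 10, 1), error at position 5, error magnitude e = 8, c = [9, 11, 10, 1, 4].

Step 1: column multipliers v_i = (∏_{j≠i}(α_i − α_j))^{−1} mod 13.
  i = 1 (α = 11): (11−6)(11−2)(11−5)(11−4) = 5·9·6·7 = 1890 ≡ 5, so v_1 = 5^{−1} = 8 (mod 13).
  i = 2 (α = 6): (6−11)(6−2)(6−5)(6−4) = (−5)·4·1·2 = −40 ≡ 12, so v_2 = 12^{−1} = 12 (mod 13).
  i = 3 (α = 2): (2−11)(2−6)(2−5)(2−4) = (−9)·(−4)·(−3)·(−2) = 216 ≡ 8, so v_3 = 8^{−1} = 5 (mod 13).
  i = 4 (α = 5): (5−11)(5−6)(5−2)(5−4) = (−6)·(−1)·3·1 = 18 ≡ 5, so v_4 = 5^{−1} = 8 (mod 13).
  i = 5 (α = 4): (4−11)(4−6)(4−2)(4−5) = (−7)·(−2)·2·(−1) = −28 ≡ 11, so v_5 = 11^{−1} = 6 (mod 13).
  v = [8, 12, 5, 8, 6].
Step 2: syndromes of r = [9, 11, 10, 1, 12] (all sums mod 13).
  S_0 = Σ v_i r_i = 8·9 + 12·11 + 5·10 + 8·1 + 6·12 = 334 ≡ 9.
  S_1 = Σ v_i α_i r_i = 8·11·9 + 12·6·11 + 5·2·10 + 8·5·1 + 6·4·12 = 2012 ≡ 10.
  α_i^2 mod 13 = [4, 10, 4, 12, 3].
  S_2 = Σ v_i α_i^2 r_i = 8·4·9 + 12·10·11 + 5·4·10 + 8·12·1 + 6·3·12 = 2120 ≡ 1.
  S = (9, 10, 1) ≠ 0, so r is not a codeword (an error is present).
Step 3: locate the error. For a single error e at position i, S_ℓ = v_i·e·α_i^ℓ, so α_err = S_1/S_0.
  S_0^{−1} = 9^{−1} = 3 (mod 13), so α_err = 10·3 = 30 ≡ 4 = α_5. Error position i = 5.
  Consistency check: S_2/S_1 = 1·4 = 4 ≡ 4 = α_err ✓ (single-error assumption holds).
Step 4: error magnitude e = S_0/v_5 = S_0·∏_{j≠5}(α_5 − α_j) = 9·11 = 99 ≡ 8 (mod 13).
Step 5: correct position 5: c_5 = r_5 − e = 12 − 8 ≡ 4 (mod 13). Hence c = [9, 11, 10, 1, 4].
  Check: interpolating c through the α_i gives m(x) = 3 + 10·x (degree < 2) with m(α_i) = c_i for every i, so c is indeed a codeword.


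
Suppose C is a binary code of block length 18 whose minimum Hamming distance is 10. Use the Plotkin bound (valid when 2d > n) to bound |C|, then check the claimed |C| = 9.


Plotkin bound M ≤ 10; given |C| = 9 ≤ bound (satisfied).

Check applicability: 2d = 20, n = 18.
2d − n = 2 > 0, so Plotkin applies.
Compute d/(2d−n) = 10/2 ≈ 5.0000.
⌊d/(2d−n)⌋ = 5.
Plotkin bound: M ≤ 2·5 = 10.
Given |C| = 9, check: satisfied.
This |C| is below the Plotkin bound.


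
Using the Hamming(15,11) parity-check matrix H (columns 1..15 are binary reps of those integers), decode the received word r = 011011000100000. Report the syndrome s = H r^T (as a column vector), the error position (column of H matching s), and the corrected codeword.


s = (1, 0, 0, 0)^T, error position = 8, corrected codeword c = 011011010100000

Compute s = H r^T mod 2 one row at a time:
  s_1 = 0 + 0 + 1 + 0 + 0 + 0 + 0 + 0 = 1 ≡ 1 (mod 2).
  s_2 = 0 + 1 + 1 + 0 + 0 + 0 + 0 + 0 = 2 ≡ 0 (mod 2).
  s_3 = 1 + 1 + 1 + 0 + 1 + 0 + 0 + 0 = 4 ≡ 0 (mod 2).
  s_4 = 0 + 1 + 1 + 0 + 0 + 0 + 0 + 0 = 2 ≡ 0 (mod 2).
s = (1, 0, 0, 0)^T — this equals column 8 of H (binary 1000), so error is at position 8.
Correct: flip bit 8 of r = 011011000100000 to get c = 011011010100000.


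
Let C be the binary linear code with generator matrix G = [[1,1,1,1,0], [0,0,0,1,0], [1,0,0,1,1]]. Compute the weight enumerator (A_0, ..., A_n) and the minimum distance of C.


Weight distribution: A_0 = 1, A_1 = 1, A_2 = 1, A_3 = 3, A_4 = 2. Minimum distance d = 1.

Enumerate all 2^3 = 8 messages m ∈ F_2^3.
For each, compute codeword c = mG in F_2^5, then tally its weight.
  m = 000 → c = 00000, weight = 0.
  m = 100 → c = 11110, weight = 4.
  m = 010 → c = 00010, weight = 1.
  m = 110 → c = 11100, weight = 3.
  m = 001 → c = 10011, weight = 3.
  m = 101 → c = 01101, weight = 3.
  m = 011 → c = 10001, weight = 2.
  m = 111 → c = 01111, weight = 4.
Tally weights:
  weight 0: 1 codewords.
  weight 1: 1 codewords.
  weight 2: 1 codewords.
  weight 3: 3 codewords.
  weight 4: 2 codewords.
Minimum distance d = smallest w > 0 with A_w > 0 = 1.
Sanity: Σ A_w = 8 = 2^3 = 8 ✓.


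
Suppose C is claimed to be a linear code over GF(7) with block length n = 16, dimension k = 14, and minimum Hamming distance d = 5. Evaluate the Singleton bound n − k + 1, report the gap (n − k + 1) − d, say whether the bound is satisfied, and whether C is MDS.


Singleton RHS = n − k + 1 = 3, slack = -2, bound violated (no such code; not MDS).

Singleton bound: d ≤ n − k + 1.
Here n = 16, k = 14, so n − k + 1 = 3.
Given d = 5, check d ≤ 3: NO.
Slack = (n − k + 1) − d = -2.
The slack is negative: d = 5 exceeds n − k + 1 = 3 by 2, so the Singleton bound is violated and no linear [16, 14, 5]_7 code can exist. In particular it is not MDS (MDS requires d = n − k + 1 exactly).
Description: the claimed parameters are [16, 14, 5]_7; such a code would be impossible (violates the Singleton bound).


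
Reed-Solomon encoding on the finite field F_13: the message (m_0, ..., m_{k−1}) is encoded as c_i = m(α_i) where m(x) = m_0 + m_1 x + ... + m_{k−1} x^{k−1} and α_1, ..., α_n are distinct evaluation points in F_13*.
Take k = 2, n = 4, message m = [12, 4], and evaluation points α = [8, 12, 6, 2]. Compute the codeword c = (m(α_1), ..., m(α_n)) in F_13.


c = [5, 8, 10, 7]

Message polynomial: m(x) = 12 + 4·x (mod 13).
For each evaluation point α_i, compute m(α_i) mod 13:
  α_1 = 8: Horner steps 4 → 5, so m(8) = 5.
  α_2 = 12: Horner steps 4 → 8, so m(12) = 8.
  α_3 = 6: Horner steps 4 → 10, so m(6) = 10.
  α_4 = 2: Horner steps 4 → 7, so m(2) = 7.
Codeword c = [5, 8, 10, 7] ∈ F_13^4.


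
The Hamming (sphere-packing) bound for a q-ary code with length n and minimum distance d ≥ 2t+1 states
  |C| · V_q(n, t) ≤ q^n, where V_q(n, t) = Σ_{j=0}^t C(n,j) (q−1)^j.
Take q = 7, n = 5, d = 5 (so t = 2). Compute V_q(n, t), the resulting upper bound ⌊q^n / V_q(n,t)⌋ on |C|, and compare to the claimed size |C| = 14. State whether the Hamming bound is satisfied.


V_q(n, t) = 391, q^n = 16807, Hamming bound = 42, |C| = 14 ≤ bound (satisfied).

Step 1: Compute V_q(n, t) = Σ_{j=0}^2 C(n, j) (q−1)^j.
  j = 0: C(5,0)·(6)^0 = 1·1 = 1.
  j = 1: C(5,1)·(6)^1 = 5·6 = 30.
  j = 2: C(5,2)·(6)^2 = 10·36 = 360.
  V_q(n, t) = 1 + 30 + 360 = 391.
Step 2: q^n = 7^5 = 16807.
Step 3: Hamming bound ⌊q^n / V_q(n,t)⌋ = ⌊16807/391⌋ = 42.
Step 4: Compare |C| = 14 to 42: satisfied.
The claimed |C| lies below the Hamming bound.


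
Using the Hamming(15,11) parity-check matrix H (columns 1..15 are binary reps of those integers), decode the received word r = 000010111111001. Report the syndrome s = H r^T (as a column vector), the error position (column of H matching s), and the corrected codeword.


s = (0, 0, 0, 1)^T, error position = 1, corrected codeword c = 100010111111001

Compute s = H r^T mod 2 one row at a time:
  s_1 = 1 + 1 + 1 + 1 + 1 + 0 + 0 + 1 = 6 ≡ 0 (mod 2).
  s_2 = 0 + 1 + 0 + 1 + 1 + 0 + 0 + 1 = 4 ≡ 0 (mod 2).
  s_3 = 0 + 0 + 0 + 1 + 1 + 1 + 0 + 1 = 4 ≡ 0 (mod 2).
  s_4 = 0 + 0 + 1 + 1 + 1 + 1 + 0 + 1 = 5 ≡ 1 (mod 2).
s = (0, 0, 0, 1)^T — this equals column 1 of H (binary 0001), so error is at position 1.
Correct: flip bit 1 of r = 000010111111001 to get c = 100010111111001.


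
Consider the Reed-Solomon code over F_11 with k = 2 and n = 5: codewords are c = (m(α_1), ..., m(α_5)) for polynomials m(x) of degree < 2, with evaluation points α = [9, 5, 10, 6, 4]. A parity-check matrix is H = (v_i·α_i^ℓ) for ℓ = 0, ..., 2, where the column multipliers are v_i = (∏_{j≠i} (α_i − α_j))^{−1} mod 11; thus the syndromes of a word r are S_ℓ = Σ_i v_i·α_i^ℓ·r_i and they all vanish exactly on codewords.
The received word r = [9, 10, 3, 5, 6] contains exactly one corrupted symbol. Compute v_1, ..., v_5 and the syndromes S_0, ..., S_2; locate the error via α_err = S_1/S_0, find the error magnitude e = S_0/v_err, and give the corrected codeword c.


S = (5, 3, 4), error at position 2, error magnitude e = 10, c = [9, 0, 3, 5, 6].

Step 1: column multipliers v_i = (∏_{j≠i}(α_i − α_j))^{−1} mod 11.
  i = 1 (α = 9): (9−5)(9−10)(9−6)(9−4) = 4·(−1)·3·5 = −60 ≡ 6, so v_1 = 6^{−1} = 2 (mod 11).
  i = 2 (α = 5): (5−9)(5−10)(5−6)(5−4) = (−4)·(−5)·(−1)·1 = −20 ≡ 2, so v_2 = 2^{−1} = 6 (mod 11).
  i = 3 (α = 10): (10−9)(10−5)(10−6)(10−4) = 1·5·4·6 = 120 ≡ 10, so v_3 = 10^{−1} = 10 (mod 11).
  i = 4 (α = 6): (6−9)(6−5)(6−10)(6−4) = (−3)·1·(−4)·2 = 24 ≡ 2, so v_4 = 2^{−1} = 6 (mod 11).
  i = 5 (α = 4): (4−9)(4−5)(4−10)(4−6) = (−5)·(−1)·(−6)·(−2) = 60 ≡ 5, so v_5 = 5^{−1} = 9 (mod 11).
  v = [2, 6, 10, 6, 9].
Step 2: syndromes of r = [9, 10, 3, 5, 6] (all sums mod 11).
  S_0 = Σ v_i r_i = 2·9 + 6·10 + 10·3 + 6·5 + 9·6 = 192 ≡ 5.
  S_1 = Σ v_i α_i r_i = 2·9·9 + 6·5·10 + 10·10·3 + 6·6·5 + 9·4·6 = 1158 ≡ 3.
  α_i^2 mod 11 = [4, 3, 1, 3, 5].
  S_2 = Σ v_i α_i^2 r_i = 2·4·9 + 6·3·10 + 10·1·3 + 6·3·5 + 9·5·6 = 642 ≡ 4.
  S = (5, 3, 4) ≠ 0, so r is not a codeword (an error is present).
Step 3: locate the error. For a single error e at position i, S_ℓ = v_i·e·α_i^ℓ, so α_err = S_1/S_0.
  S_0^{−1} = 5^{−1} = 9 (mod 11), so α_err = 3·9 = 27 ≡ 5 = α_2. Error position i = 2.
  Consistency check: S_2/S_1 = 4·4 = 16 ≡ 5 = α_err ✓ (single-error assumption holds).
Step 4: error magnitude e = S_0/v_2 = S_0·∏_{j≠2}(α_2 − α_j) = 5·2 = 10 ≡ 10 (mod 11).
Step 5: correct position 2: c_2 = r_2 − e = 10 − 10 ≡ 0 (mod 11). Hence c = [9, 0, 3, 5, 6].
  Check: interpolating c through the α_i gives m(x) = 8 + 5·x (degree < 2) with m(α_i) = c_i for every i, so c is indeed a codeword.


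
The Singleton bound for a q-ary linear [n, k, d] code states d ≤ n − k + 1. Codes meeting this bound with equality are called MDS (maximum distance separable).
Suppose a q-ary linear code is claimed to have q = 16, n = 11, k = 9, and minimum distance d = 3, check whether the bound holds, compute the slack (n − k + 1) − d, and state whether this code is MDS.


Singleton RHS = n − k + 1 = 3, slack = 0, bound satisfied, MDS.

Singleton bound: d ≤ n − k + 1.
Here n = 11, k = 9, so n − k + 1 = 3.
Given d = 3, check d ≤ 3: YES.
Slack = (n − k + 1) − d = 0.
The code is MDS (slack = 0).
Description: the claimed parameters are [11, 9, 3]_16; such a code would be MDS (meets Singleton bound).


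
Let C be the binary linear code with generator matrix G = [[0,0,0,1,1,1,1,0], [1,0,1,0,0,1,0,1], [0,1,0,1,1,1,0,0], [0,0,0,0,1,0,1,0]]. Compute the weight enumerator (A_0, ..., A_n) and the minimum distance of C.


Weight distribution: A_0 = 1, A_2 = 4, A_4 = 5, A_6 = 6. Minimum distance d = 2.

Enumerate all 2^4 = 16 messages m ∈ F_2^4.
For each, compute codeword c = mG in F_2^8, then tally its weight.
  m = 0000 → c = 00000000, weight = 0.
  m = 1000 → c = 00011110, weight = 4.
  m = 0100 → c = 10100101, weight = 4.
  m = 1100 → c = 10111011, weight = 6.
  m = 0010 → c = 01011100, weight = 4.
  m = 1010 → c = 01000010, weight = 2.
  m = 0110 → c = 11111001, weight = 6.
  m = 1110 → c = 11100111, weight = 6.
  m = 0001 → c = 00001010, weight = 2.
  m = 1001 → c = 00010100, weight = 2.
  m = 0101 → c = 10101111, weight = 6.
  m = 1101 → c = 10110001, weight = 4.
  m = 0011 → c = 01010110, weight = 4.
  m = 1011 → c = 01001000, weight = 2.
  m = 0111 → c = 11110011, weight = 6.
  m = 1111 → c = 11101101, weight = 6.
Tally weights:
  weight 0: 1 codewords.
  weight 2: 4 codewords.
  weight 4: 5 codewords.
  weight 6: 6 codewords.
Minimum distance d = smallest w > 0 with A_w > 0 = 2.
Sanity: Σ A_w = 16 = 2^4 = 16 ✓.
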